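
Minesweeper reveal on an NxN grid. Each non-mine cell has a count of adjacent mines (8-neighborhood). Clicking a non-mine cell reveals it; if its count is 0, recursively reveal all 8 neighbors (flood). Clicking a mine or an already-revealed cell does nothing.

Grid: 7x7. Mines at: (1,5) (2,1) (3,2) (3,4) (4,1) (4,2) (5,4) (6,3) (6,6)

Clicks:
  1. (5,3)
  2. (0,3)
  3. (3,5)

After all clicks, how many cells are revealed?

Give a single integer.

Answer: 15

Derivation:
Click 1 (5,3) count=3: revealed 1 new [(5,3)] -> total=1
Click 2 (0,3) count=0: revealed 13 new [(0,0) (0,1) (0,2) (0,3) (0,4) (1,0) (1,1) (1,2) (1,3) (1,4) (2,2) (2,3) (2,4)] -> total=14
Click 3 (3,5) count=1: revealed 1 new [(3,5)] -> total=15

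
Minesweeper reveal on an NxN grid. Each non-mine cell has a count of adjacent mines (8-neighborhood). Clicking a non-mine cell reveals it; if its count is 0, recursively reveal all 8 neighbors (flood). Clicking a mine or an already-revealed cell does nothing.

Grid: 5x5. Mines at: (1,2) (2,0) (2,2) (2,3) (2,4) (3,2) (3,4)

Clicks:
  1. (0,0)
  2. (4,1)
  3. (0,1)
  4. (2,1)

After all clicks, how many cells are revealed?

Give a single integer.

Answer: 6

Derivation:
Click 1 (0,0) count=0: revealed 4 new [(0,0) (0,1) (1,0) (1,1)] -> total=4
Click 2 (4,1) count=1: revealed 1 new [(4,1)] -> total=5
Click 3 (0,1) count=1: revealed 0 new [(none)] -> total=5
Click 4 (2,1) count=4: revealed 1 new [(2,1)] -> total=6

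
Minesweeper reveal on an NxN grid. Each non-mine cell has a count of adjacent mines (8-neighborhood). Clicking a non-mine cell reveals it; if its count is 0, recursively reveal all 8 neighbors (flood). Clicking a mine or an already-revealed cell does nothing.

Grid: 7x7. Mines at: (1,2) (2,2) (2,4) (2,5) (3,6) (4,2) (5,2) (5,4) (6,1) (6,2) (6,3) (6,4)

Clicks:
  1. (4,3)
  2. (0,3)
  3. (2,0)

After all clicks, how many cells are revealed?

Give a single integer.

Answer: 14

Derivation:
Click 1 (4,3) count=3: revealed 1 new [(4,3)] -> total=1
Click 2 (0,3) count=1: revealed 1 new [(0,3)] -> total=2
Click 3 (2,0) count=0: revealed 12 new [(0,0) (0,1) (1,0) (1,1) (2,0) (2,1) (3,0) (3,1) (4,0) (4,1) (5,0) (5,1)] -> total=14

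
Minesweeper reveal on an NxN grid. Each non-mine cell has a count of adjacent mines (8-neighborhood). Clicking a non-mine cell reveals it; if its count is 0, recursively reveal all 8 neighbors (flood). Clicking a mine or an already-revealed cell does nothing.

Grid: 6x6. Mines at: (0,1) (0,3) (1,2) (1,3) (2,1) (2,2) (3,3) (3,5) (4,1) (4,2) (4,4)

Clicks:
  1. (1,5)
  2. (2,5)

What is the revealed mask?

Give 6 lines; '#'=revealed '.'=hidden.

Answer: ....##
....##
....##
......
......
......

Derivation:
Click 1 (1,5) count=0: revealed 6 new [(0,4) (0,5) (1,4) (1,5) (2,4) (2,5)] -> total=6
Click 2 (2,5) count=1: revealed 0 new [(none)] -> total=6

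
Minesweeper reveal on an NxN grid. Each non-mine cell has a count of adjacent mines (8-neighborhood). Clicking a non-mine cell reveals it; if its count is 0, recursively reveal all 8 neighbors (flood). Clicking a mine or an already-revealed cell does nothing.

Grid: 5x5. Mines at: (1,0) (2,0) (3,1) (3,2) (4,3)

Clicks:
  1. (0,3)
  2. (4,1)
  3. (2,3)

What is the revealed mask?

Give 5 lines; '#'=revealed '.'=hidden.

Click 1 (0,3) count=0: revealed 14 new [(0,1) (0,2) (0,3) (0,4) (1,1) (1,2) (1,3) (1,4) (2,1) (2,2) (2,3) (2,4) (3,3) (3,4)] -> total=14
Click 2 (4,1) count=2: revealed 1 new [(4,1)] -> total=15
Click 3 (2,3) count=1: revealed 0 new [(none)] -> total=15

Answer: .####
.####
.####
...##
.#...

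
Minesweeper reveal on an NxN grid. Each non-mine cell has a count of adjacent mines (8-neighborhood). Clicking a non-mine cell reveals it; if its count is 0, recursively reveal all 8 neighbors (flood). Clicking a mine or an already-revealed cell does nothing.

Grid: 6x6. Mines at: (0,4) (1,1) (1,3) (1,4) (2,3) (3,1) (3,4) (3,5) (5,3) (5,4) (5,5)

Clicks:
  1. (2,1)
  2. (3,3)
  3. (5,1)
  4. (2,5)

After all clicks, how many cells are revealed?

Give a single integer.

Click 1 (2,1) count=2: revealed 1 new [(2,1)] -> total=1
Click 2 (3,3) count=2: revealed 1 new [(3,3)] -> total=2
Click 3 (5,1) count=0: revealed 6 new [(4,0) (4,1) (4,2) (5,0) (5,1) (5,2)] -> total=8
Click 4 (2,5) count=3: revealed 1 new [(2,5)] -> total=9

Answer: 9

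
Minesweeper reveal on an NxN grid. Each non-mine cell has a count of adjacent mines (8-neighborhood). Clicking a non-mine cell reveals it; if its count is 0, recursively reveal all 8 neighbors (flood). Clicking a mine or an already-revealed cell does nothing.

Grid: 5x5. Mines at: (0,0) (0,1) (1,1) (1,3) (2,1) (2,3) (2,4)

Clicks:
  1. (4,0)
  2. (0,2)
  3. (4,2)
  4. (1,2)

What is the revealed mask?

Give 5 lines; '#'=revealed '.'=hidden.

Answer: ..#..
..#..
.....
#####
#####

Derivation:
Click 1 (4,0) count=0: revealed 10 new [(3,0) (3,1) (3,2) (3,3) (3,4) (4,0) (4,1) (4,2) (4,3) (4,4)] -> total=10
Click 2 (0,2) count=3: revealed 1 new [(0,2)] -> total=11
Click 3 (4,2) count=0: revealed 0 new [(none)] -> total=11
Click 4 (1,2) count=5: revealed 1 new [(1,2)] -> total=12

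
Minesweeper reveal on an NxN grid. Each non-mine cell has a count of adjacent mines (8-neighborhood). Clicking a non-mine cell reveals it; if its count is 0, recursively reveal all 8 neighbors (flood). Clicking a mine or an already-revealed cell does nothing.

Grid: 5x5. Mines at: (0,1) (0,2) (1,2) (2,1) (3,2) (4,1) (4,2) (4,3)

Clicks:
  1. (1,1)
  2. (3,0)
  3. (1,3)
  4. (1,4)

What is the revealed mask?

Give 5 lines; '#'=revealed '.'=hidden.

Answer: ...##
.#.##
...##
#..##
.....

Derivation:
Click 1 (1,1) count=4: revealed 1 new [(1,1)] -> total=1
Click 2 (3,0) count=2: revealed 1 new [(3,0)] -> total=2
Click 3 (1,3) count=2: revealed 1 new [(1,3)] -> total=3
Click 4 (1,4) count=0: revealed 7 new [(0,3) (0,4) (1,4) (2,3) (2,4) (3,3) (3,4)] -> total=10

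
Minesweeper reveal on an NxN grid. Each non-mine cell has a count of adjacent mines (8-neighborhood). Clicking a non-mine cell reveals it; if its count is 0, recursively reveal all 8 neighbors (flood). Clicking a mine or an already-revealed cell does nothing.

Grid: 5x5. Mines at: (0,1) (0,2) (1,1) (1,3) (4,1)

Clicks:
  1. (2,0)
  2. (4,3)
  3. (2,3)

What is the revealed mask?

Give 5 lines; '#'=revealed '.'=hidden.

Answer: .....
.....
#.###
..###
..###

Derivation:
Click 1 (2,0) count=1: revealed 1 new [(2,0)] -> total=1
Click 2 (4,3) count=0: revealed 9 new [(2,2) (2,3) (2,4) (3,2) (3,3) (3,4) (4,2) (4,3) (4,4)] -> total=10
Click 3 (2,3) count=1: revealed 0 new [(none)] -> total=10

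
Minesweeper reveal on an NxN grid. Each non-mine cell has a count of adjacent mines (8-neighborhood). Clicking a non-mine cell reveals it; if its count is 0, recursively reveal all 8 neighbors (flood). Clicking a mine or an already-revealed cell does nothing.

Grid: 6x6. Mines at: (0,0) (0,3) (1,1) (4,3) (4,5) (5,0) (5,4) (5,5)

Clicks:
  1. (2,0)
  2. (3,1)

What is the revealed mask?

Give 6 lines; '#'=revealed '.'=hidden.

Answer: ......
......
###...
###...
###...
......

Derivation:
Click 1 (2,0) count=1: revealed 1 new [(2,0)] -> total=1
Click 2 (3,1) count=0: revealed 8 new [(2,1) (2,2) (3,0) (3,1) (3,2) (4,0) (4,1) (4,2)] -> total=9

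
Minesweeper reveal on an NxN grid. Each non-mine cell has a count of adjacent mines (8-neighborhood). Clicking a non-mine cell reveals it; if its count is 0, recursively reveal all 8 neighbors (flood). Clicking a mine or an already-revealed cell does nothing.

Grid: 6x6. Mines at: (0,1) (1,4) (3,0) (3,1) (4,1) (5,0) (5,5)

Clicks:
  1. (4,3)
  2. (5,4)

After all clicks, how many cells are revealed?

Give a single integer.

Click 1 (4,3) count=0: revealed 15 new [(2,2) (2,3) (2,4) (2,5) (3,2) (3,3) (3,4) (3,5) (4,2) (4,3) (4,4) (4,5) (5,2) (5,3) (5,4)] -> total=15
Click 2 (5,4) count=1: revealed 0 new [(none)] -> total=15

Answer: 15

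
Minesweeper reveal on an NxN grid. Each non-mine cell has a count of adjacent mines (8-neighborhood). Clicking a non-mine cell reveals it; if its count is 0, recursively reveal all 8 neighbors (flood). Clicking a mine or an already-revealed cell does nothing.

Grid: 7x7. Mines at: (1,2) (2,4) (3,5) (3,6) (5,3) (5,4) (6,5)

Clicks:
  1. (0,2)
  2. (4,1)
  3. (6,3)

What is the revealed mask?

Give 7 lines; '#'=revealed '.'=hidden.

Answer: ###....
##.....
####...
####...
####...
###....
####...

Derivation:
Click 1 (0,2) count=1: revealed 1 new [(0,2)] -> total=1
Click 2 (4,1) count=0: revealed 22 new [(0,0) (0,1) (1,0) (1,1) (2,0) (2,1) (2,2) (2,3) (3,0) (3,1) (3,2) (3,3) (4,0) (4,1) (4,2) (4,3) (5,0) (5,1) (5,2) (6,0) (6,1) (6,2)] -> total=23
Click 3 (6,3) count=2: revealed 1 new [(6,3)] -> total=24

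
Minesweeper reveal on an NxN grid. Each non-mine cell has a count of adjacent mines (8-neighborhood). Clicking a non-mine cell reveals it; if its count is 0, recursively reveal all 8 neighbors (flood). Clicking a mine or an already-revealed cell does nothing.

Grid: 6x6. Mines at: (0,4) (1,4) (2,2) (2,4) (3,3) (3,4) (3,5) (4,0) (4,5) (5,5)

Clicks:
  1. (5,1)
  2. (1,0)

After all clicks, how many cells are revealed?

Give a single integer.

Click 1 (5,1) count=1: revealed 1 new [(5,1)] -> total=1
Click 2 (1,0) count=0: revealed 12 new [(0,0) (0,1) (0,2) (0,3) (1,0) (1,1) (1,2) (1,3) (2,0) (2,1) (3,0) (3,1)] -> total=13

Answer: 13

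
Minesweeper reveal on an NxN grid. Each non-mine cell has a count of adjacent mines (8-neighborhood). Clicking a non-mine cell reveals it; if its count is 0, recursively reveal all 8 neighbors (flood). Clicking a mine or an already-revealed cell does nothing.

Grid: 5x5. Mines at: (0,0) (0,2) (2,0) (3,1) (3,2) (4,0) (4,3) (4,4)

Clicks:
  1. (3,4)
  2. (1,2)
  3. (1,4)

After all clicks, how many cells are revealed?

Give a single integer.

Answer: 9

Derivation:
Click 1 (3,4) count=2: revealed 1 new [(3,4)] -> total=1
Click 2 (1,2) count=1: revealed 1 new [(1,2)] -> total=2
Click 3 (1,4) count=0: revealed 7 new [(0,3) (0,4) (1,3) (1,4) (2,3) (2,4) (3,3)] -> total=9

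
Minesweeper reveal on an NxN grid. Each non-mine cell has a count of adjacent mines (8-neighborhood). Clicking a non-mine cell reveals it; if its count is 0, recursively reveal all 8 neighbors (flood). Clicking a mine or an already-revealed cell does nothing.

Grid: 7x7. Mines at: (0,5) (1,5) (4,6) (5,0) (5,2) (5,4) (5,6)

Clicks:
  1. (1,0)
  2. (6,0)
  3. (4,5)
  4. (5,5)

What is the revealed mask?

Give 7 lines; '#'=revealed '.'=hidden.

Click 1 (1,0) count=0: revealed 28 new [(0,0) (0,1) (0,2) (0,3) (0,4) (1,0) (1,1) (1,2) (1,3) (1,4) (2,0) (2,1) (2,2) (2,3) (2,4) (2,5) (3,0) (3,1) (3,2) (3,3) (3,4) (3,5) (4,0) (4,1) (4,2) (4,3) (4,4) (4,5)] -> total=28
Click 2 (6,0) count=1: revealed 1 new [(6,0)] -> total=29
Click 3 (4,5) count=3: revealed 0 new [(none)] -> total=29
Click 4 (5,5) count=3: revealed 1 new [(5,5)] -> total=30

Answer: #####..
#####..
######.
######.
######.
.....#.
#......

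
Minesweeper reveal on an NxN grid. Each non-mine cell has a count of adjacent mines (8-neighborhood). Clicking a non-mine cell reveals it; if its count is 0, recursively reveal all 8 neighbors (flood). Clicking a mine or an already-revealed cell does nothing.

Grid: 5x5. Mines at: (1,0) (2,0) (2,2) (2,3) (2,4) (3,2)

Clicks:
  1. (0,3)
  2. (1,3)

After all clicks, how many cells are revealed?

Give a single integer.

Click 1 (0,3) count=0: revealed 8 new [(0,1) (0,2) (0,3) (0,4) (1,1) (1,2) (1,3) (1,4)] -> total=8
Click 2 (1,3) count=3: revealed 0 new [(none)] -> total=8

Answer: 8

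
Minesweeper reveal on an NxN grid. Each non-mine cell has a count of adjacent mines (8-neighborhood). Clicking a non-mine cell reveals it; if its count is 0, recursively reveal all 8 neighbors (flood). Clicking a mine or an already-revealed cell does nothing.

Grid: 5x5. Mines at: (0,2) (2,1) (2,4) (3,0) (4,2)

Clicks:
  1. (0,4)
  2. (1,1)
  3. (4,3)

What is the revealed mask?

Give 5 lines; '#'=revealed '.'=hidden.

Answer: ...##
.#.##
.....
.....
...#.

Derivation:
Click 1 (0,4) count=0: revealed 4 new [(0,3) (0,4) (1,3) (1,4)] -> total=4
Click 2 (1,1) count=2: revealed 1 new [(1,1)] -> total=5
Click 3 (4,3) count=1: revealed 1 new [(4,3)] -> total=6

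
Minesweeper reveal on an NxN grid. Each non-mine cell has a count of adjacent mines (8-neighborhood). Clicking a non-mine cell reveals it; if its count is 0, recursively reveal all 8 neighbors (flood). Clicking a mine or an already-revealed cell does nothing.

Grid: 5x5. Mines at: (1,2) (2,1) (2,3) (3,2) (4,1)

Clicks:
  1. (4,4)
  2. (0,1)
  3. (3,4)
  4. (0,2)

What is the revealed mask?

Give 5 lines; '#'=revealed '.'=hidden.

Click 1 (4,4) count=0: revealed 4 new [(3,3) (3,4) (4,3) (4,4)] -> total=4
Click 2 (0,1) count=1: revealed 1 new [(0,1)] -> total=5
Click 3 (3,4) count=1: revealed 0 new [(none)] -> total=5
Click 4 (0,2) count=1: revealed 1 new [(0,2)] -> total=6

Answer: .##..
.....
.....
...##
...##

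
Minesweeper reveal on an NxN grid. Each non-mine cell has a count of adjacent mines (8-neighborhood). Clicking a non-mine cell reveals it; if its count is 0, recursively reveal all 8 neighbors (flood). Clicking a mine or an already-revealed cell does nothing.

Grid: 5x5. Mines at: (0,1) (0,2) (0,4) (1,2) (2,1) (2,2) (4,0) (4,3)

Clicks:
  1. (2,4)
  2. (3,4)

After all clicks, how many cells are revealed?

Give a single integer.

Click 1 (2,4) count=0: revealed 6 new [(1,3) (1,4) (2,3) (2,4) (3,3) (3,4)] -> total=6
Click 2 (3,4) count=1: revealed 0 new [(none)] -> total=6

Answer: 6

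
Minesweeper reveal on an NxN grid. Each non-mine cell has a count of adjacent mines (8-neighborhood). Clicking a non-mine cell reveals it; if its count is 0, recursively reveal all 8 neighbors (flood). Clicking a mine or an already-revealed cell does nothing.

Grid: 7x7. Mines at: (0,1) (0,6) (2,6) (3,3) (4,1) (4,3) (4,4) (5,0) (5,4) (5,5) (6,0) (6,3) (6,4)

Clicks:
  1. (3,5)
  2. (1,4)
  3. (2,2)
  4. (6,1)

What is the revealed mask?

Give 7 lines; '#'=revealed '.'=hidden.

Answer: ..####.
..####.
..####.
.....#.
.......
.......
.#.....

Derivation:
Click 1 (3,5) count=2: revealed 1 new [(3,5)] -> total=1
Click 2 (1,4) count=0: revealed 12 new [(0,2) (0,3) (0,4) (0,5) (1,2) (1,3) (1,4) (1,5) (2,2) (2,3) (2,4) (2,5)] -> total=13
Click 3 (2,2) count=1: revealed 0 new [(none)] -> total=13
Click 4 (6,1) count=2: revealed 1 new [(6,1)] -> total=14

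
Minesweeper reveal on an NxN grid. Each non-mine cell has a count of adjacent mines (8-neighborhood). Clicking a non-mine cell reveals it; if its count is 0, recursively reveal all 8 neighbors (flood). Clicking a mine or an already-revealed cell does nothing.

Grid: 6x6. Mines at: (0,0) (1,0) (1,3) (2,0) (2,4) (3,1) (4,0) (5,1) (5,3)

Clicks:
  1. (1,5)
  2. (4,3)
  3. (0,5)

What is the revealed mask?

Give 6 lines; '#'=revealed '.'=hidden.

Answer: ....##
....##
......
......
...#..
......

Derivation:
Click 1 (1,5) count=1: revealed 1 new [(1,5)] -> total=1
Click 2 (4,3) count=1: revealed 1 new [(4,3)] -> total=2
Click 3 (0,5) count=0: revealed 3 new [(0,4) (0,5) (1,4)] -> total=5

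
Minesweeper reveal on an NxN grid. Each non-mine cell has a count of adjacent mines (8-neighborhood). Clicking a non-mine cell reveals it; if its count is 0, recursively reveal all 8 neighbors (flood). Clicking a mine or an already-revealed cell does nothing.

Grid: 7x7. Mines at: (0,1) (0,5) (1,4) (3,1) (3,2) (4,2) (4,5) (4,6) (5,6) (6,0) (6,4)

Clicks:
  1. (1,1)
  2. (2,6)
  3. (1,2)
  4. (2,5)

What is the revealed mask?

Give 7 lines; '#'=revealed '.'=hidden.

Answer: .......
.##..##
.....##
.....##
.......
.......
.......

Derivation:
Click 1 (1,1) count=1: revealed 1 new [(1,1)] -> total=1
Click 2 (2,6) count=0: revealed 6 new [(1,5) (1,6) (2,5) (2,6) (3,5) (3,6)] -> total=7
Click 3 (1,2) count=1: revealed 1 new [(1,2)] -> total=8
Click 4 (2,5) count=1: revealed 0 new [(none)] -> total=8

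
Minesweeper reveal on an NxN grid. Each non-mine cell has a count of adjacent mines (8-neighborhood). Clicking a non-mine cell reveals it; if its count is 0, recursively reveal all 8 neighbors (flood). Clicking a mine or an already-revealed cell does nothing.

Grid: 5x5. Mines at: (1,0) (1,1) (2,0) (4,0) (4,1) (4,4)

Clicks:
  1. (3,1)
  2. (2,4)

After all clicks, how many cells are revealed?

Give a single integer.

Click 1 (3,1) count=3: revealed 1 new [(3,1)] -> total=1
Click 2 (2,4) count=0: revealed 12 new [(0,2) (0,3) (0,4) (1,2) (1,3) (1,4) (2,2) (2,3) (2,4) (3,2) (3,3) (3,4)] -> total=13

Answer: 13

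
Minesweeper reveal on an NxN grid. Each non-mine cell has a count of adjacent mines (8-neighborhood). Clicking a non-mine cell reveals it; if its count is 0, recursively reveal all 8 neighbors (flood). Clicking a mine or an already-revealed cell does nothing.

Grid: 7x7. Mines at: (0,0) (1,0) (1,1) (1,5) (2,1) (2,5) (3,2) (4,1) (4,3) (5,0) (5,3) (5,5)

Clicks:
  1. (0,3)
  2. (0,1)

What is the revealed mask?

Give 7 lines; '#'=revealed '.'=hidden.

Answer: .####..
..###..
..###..
.......
.......
.......
.......

Derivation:
Click 1 (0,3) count=0: revealed 9 new [(0,2) (0,3) (0,4) (1,2) (1,3) (1,4) (2,2) (2,3) (2,4)] -> total=9
Click 2 (0,1) count=3: revealed 1 new [(0,1)] -> total=10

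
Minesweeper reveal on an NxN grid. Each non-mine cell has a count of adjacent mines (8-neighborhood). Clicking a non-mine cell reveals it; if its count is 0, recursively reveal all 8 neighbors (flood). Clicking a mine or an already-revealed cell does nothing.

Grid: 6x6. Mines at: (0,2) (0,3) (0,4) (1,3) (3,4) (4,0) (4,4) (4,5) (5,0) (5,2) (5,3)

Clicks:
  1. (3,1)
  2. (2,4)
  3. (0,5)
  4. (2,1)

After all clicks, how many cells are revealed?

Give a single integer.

Click 1 (3,1) count=1: revealed 1 new [(3,1)] -> total=1
Click 2 (2,4) count=2: revealed 1 new [(2,4)] -> total=2
Click 3 (0,5) count=1: revealed 1 new [(0,5)] -> total=3
Click 4 (2,1) count=0: revealed 15 new [(0,0) (0,1) (1,0) (1,1) (1,2) (2,0) (2,1) (2,2) (2,3) (3,0) (3,2) (3,3) (4,1) (4,2) (4,3)] -> total=18

Answer: 18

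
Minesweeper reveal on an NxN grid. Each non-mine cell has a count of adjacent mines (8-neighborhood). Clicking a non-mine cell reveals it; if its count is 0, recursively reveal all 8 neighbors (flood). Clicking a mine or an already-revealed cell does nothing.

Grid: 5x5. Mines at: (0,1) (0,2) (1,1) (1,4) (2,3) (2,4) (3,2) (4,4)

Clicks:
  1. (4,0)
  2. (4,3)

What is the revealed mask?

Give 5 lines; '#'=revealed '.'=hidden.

Click 1 (4,0) count=0: revealed 6 new [(2,0) (2,1) (3,0) (3,1) (4,0) (4,1)] -> total=6
Click 2 (4,3) count=2: revealed 1 new [(4,3)] -> total=7

Answer: .....
.....
##...
##...
##.#.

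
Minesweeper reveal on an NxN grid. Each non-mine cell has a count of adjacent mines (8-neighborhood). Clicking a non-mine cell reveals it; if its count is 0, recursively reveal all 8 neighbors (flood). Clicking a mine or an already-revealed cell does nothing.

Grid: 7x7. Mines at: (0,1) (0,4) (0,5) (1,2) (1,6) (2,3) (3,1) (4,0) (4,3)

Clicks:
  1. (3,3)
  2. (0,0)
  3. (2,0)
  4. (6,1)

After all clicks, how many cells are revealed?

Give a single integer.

Answer: 26

Derivation:
Click 1 (3,3) count=2: revealed 1 new [(3,3)] -> total=1
Click 2 (0,0) count=1: revealed 1 new [(0,0)] -> total=2
Click 3 (2,0) count=1: revealed 1 new [(2,0)] -> total=3
Click 4 (6,1) count=0: revealed 23 new [(2,4) (2,5) (2,6) (3,4) (3,5) (3,6) (4,4) (4,5) (4,6) (5,0) (5,1) (5,2) (5,3) (5,4) (5,5) (5,6) (6,0) (6,1) (6,2) (6,3) (6,4) (6,5) (6,6)] -> total=26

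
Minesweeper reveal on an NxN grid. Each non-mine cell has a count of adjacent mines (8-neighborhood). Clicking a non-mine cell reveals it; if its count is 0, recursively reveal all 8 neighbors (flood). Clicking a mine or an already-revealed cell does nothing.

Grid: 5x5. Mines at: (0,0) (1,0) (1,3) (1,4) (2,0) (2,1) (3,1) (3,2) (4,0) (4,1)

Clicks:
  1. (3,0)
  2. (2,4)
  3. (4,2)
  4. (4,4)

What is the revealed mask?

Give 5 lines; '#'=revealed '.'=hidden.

Click 1 (3,0) count=5: revealed 1 new [(3,0)] -> total=1
Click 2 (2,4) count=2: revealed 1 new [(2,4)] -> total=2
Click 3 (4,2) count=3: revealed 1 new [(4,2)] -> total=3
Click 4 (4,4) count=0: revealed 5 new [(2,3) (3,3) (3,4) (4,3) (4,4)] -> total=8

Answer: .....
.....
...##
#..##
..###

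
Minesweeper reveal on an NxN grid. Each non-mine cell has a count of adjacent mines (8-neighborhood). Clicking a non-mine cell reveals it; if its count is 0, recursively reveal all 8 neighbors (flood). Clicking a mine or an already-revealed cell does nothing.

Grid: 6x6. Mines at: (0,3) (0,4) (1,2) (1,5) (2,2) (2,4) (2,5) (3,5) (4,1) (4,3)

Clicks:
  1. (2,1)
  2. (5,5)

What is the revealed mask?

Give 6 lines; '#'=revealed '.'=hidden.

Click 1 (2,1) count=2: revealed 1 new [(2,1)] -> total=1
Click 2 (5,5) count=0: revealed 4 new [(4,4) (4,5) (5,4) (5,5)] -> total=5

Answer: ......
......
.#....
......
....##
....##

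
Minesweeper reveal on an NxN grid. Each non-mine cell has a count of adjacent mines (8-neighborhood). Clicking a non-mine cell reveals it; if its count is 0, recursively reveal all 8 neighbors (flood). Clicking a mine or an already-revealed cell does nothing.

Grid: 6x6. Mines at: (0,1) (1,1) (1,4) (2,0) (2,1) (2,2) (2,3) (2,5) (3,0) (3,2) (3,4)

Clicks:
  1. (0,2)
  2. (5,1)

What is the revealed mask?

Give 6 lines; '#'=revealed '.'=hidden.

Answer: ..#...
......
......
......
######
######

Derivation:
Click 1 (0,2) count=2: revealed 1 new [(0,2)] -> total=1
Click 2 (5,1) count=0: revealed 12 new [(4,0) (4,1) (4,2) (4,3) (4,4) (4,5) (5,0) (5,1) (5,2) (5,3) (5,4) (5,5)] -> total=13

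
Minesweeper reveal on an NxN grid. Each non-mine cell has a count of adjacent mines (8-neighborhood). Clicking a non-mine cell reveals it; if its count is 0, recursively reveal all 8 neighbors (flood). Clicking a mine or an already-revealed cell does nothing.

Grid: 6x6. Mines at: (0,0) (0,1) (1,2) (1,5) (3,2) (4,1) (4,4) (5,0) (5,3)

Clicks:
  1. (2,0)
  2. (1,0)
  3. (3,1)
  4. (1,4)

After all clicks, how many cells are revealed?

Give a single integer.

Click 1 (2,0) count=0: revealed 6 new [(1,0) (1,1) (2,0) (2,1) (3,0) (3,1)] -> total=6
Click 2 (1,0) count=2: revealed 0 new [(none)] -> total=6
Click 3 (3,1) count=2: revealed 0 new [(none)] -> total=6
Click 4 (1,4) count=1: revealed 1 new [(1,4)] -> total=7

Answer: 7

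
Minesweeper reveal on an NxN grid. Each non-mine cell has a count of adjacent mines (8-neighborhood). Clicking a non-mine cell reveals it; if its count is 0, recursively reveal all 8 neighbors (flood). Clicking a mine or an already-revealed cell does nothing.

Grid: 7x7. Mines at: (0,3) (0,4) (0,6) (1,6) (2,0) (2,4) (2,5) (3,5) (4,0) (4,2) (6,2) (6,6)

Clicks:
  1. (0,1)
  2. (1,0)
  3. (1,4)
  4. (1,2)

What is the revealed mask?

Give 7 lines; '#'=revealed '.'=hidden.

Click 1 (0,1) count=0: revealed 6 new [(0,0) (0,1) (0,2) (1,0) (1,1) (1,2)] -> total=6
Click 2 (1,0) count=1: revealed 0 new [(none)] -> total=6
Click 3 (1,4) count=4: revealed 1 new [(1,4)] -> total=7
Click 4 (1,2) count=1: revealed 0 new [(none)] -> total=7

Answer: ###....
###.#..
.......
.......
.......
.......
.......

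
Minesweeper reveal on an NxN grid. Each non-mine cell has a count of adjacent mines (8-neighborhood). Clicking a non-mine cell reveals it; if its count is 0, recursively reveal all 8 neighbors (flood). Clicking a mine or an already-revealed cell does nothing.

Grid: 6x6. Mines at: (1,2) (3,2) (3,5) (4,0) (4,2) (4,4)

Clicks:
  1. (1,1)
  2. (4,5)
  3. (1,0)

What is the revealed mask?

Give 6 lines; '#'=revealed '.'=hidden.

Click 1 (1,1) count=1: revealed 1 new [(1,1)] -> total=1
Click 2 (4,5) count=2: revealed 1 new [(4,5)] -> total=2
Click 3 (1,0) count=0: revealed 7 new [(0,0) (0,1) (1,0) (2,0) (2,1) (3,0) (3,1)] -> total=9

Answer: ##....
##....
##....
##....
.....#
......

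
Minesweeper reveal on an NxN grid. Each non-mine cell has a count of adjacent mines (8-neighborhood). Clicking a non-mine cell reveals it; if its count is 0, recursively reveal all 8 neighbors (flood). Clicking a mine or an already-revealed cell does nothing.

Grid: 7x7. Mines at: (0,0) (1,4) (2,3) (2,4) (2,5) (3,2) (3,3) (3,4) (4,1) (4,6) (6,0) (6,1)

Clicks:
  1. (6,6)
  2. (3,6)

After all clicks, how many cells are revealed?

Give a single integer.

Click 1 (6,6) count=0: revealed 14 new [(4,2) (4,3) (4,4) (4,5) (5,2) (5,3) (5,4) (5,5) (5,6) (6,2) (6,3) (6,4) (6,5) (6,6)] -> total=14
Click 2 (3,6) count=2: revealed 1 new [(3,6)] -> total=15

Answer: 15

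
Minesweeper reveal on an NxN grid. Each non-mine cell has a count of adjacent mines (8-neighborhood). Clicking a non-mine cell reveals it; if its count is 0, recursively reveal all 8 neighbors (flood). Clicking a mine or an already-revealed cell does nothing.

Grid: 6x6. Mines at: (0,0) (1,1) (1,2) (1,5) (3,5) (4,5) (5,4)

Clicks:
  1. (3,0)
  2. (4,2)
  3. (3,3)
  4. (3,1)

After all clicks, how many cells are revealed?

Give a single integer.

Click 1 (3,0) count=0: revealed 19 new [(2,0) (2,1) (2,2) (2,3) (2,4) (3,0) (3,1) (3,2) (3,3) (3,4) (4,0) (4,1) (4,2) (4,3) (4,4) (5,0) (5,1) (5,2) (5,3)] -> total=19
Click 2 (4,2) count=0: revealed 0 new [(none)] -> total=19
Click 3 (3,3) count=0: revealed 0 new [(none)] -> total=19
Click 4 (3,1) count=0: revealed 0 new [(none)] -> total=19

Answer: 19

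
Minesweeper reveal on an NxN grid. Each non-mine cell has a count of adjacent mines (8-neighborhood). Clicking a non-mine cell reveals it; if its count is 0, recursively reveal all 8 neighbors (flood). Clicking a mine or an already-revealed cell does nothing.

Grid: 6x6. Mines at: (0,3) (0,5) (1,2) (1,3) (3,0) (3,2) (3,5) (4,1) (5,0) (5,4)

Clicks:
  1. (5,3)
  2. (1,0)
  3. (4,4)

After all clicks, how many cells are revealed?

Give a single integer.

Answer: 8

Derivation:
Click 1 (5,3) count=1: revealed 1 new [(5,3)] -> total=1
Click 2 (1,0) count=0: revealed 6 new [(0,0) (0,1) (1,0) (1,1) (2,0) (2,1)] -> total=7
Click 3 (4,4) count=2: revealed 1 new [(4,4)] -> total=8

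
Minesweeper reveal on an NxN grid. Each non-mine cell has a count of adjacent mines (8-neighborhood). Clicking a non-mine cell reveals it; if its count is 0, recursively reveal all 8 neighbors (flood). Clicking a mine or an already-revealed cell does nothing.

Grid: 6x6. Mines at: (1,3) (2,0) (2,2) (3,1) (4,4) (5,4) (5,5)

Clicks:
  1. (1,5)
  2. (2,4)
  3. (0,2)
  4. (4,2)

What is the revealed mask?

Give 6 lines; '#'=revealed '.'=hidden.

Click 1 (1,5) count=0: revealed 8 new [(0,4) (0,5) (1,4) (1,5) (2,4) (2,5) (3,4) (3,5)] -> total=8
Click 2 (2,4) count=1: revealed 0 new [(none)] -> total=8
Click 3 (0,2) count=1: revealed 1 new [(0,2)] -> total=9
Click 4 (4,2) count=1: revealed 1 new [(4,2)] -> total=10

Answer: ..#.##
....##
....##
....##
..#...
......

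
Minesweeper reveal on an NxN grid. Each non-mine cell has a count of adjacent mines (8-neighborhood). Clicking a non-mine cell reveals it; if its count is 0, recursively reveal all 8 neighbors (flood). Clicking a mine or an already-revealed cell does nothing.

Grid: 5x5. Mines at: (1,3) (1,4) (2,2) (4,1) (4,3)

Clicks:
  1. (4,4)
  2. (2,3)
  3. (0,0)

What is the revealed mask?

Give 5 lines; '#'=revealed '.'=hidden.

Click 1 (4,4) count=1: revealed 1 new [(4,4)] -> total=1
Click 2 (2,3) count=3: revealed 1 new [(2,3)] -> total=2
Click 3 (0,0) count=0: revealed 10 new [(0,0) (0,1) (0,2) (1,0) (1,1) (1,2) (2,0) (2,1) (3,0) (3,1)] -> total=12

Answer: ###..
###..
##.#.
##...
....#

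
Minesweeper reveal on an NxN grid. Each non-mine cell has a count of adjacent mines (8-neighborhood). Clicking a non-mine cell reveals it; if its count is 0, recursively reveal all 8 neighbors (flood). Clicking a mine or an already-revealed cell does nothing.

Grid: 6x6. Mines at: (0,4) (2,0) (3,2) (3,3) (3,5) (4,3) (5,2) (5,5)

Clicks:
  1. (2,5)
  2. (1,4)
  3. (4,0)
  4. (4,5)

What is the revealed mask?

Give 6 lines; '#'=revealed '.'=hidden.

Answer: ......
....#.
.....#
##....
##...#
##....

Derivation:
Click 1 (2,5) count=1: revealed 1 new [(2,5)] -> total=1
Click 2 (1,4) count=1: revealed 1 new [(1,4)] -> total=2
Click 3 (4,0) count=0: revealed 6 new [(3,0) (3,1) (4,0) (4,1) (5,0) (5,1)] -> total=8
Click 4 (4,5) count=2: revealed 1 new [(4,5)] -> total=9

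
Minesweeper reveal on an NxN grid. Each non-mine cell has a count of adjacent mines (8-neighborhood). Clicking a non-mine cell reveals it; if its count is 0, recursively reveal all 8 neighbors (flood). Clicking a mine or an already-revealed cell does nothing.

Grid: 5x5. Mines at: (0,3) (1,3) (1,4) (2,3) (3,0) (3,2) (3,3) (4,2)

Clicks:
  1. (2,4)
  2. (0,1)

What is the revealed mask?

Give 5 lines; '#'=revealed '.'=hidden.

Click 1 (2,4) count=4: revealed 1 new [(2,4)] -> total=1
Click 2 (0,1) count=0: revealed 9 new [(0,0) (0,1) (0,2) (1,0) (1,1) (1,2) (2,0) (2,1) (2,2)] -> total=10

Answer: ###..
###..
###.#
.....
.....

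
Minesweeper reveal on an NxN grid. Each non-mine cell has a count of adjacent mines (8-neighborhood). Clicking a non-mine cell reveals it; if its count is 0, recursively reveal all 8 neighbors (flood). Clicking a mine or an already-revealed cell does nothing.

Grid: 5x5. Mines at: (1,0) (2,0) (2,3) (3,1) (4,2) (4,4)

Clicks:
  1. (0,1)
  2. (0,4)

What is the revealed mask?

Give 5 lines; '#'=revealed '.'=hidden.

Click 1 (0,1) count=1: revealed 1 new [(0,1)] -> total=1
Click 2 (0,4) count=0: revealed 7 new [(0,2) (0,3) (0,4) (1,1) (1,2) (1,3) (1,4)] -> total=8

Answer: .####
.####
.....
.....
.....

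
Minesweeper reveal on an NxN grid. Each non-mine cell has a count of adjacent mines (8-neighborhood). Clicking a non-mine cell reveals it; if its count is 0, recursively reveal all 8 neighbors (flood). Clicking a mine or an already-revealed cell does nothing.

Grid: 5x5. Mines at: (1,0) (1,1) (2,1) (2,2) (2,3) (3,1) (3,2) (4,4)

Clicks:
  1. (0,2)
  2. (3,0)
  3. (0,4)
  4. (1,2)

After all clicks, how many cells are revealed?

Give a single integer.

Click 1 (0,2) count=1: revealed 1 new [(0,2)] -> total=1
Click 2 (3,0) count=2: revealed 1 new [(3,0)] -> total=2
Click 3 (0,4) count=0: revealed 5 new [(0,3) (0,4) (1,2) (1,3) (1,4)] -> total=7
Click 4 (1,2) count=4: revealed 0 new [(none)] -> total=7

Answer: 7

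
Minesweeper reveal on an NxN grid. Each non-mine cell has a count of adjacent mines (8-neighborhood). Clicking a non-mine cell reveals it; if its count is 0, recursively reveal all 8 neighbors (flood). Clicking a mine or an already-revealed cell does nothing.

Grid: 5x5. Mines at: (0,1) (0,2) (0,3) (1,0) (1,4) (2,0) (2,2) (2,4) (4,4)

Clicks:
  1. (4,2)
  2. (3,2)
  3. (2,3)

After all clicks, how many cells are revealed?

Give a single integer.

Click 1 (4,2) count=0: revealed 8 new [(3,0) (3,1) (3,2) (3,3) (4,0) (4,1) (4,2) (4,3)] -> total=8
Click 2 (3,2) count=1: revealed 0 new [(none)] -> total=8
Click 3 (2,3) count=3: revealed 1 new [(2,3)] -> total=9

Answer: 9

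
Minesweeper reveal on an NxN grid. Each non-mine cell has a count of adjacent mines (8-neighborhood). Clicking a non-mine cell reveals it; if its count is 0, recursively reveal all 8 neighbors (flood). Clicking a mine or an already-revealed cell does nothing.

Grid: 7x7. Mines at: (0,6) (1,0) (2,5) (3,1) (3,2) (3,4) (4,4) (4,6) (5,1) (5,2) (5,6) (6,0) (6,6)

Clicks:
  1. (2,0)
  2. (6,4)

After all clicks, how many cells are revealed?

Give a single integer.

Click 1 (2,0) count=2: revealed 1 new [(2,0)] -> total=1
Click 2 (6,4) count=0: revealed 6 new [(5,3) (5,4) (5,5) (6,3) (6,4) (6,5)] -> total=7

Answer: 7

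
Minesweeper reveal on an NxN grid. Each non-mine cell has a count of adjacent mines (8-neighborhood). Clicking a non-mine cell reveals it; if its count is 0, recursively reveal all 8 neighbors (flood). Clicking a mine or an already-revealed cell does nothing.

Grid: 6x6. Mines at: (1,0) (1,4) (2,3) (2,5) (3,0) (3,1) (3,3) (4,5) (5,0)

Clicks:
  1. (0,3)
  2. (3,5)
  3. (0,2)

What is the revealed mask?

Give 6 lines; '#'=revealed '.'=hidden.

Click 1 (0,3) count=1: revealed 1 new [(0,3)] -> total=1
Click 2 (3,5) count=2: revealed 1 new [(3,5)] -> total=2
Click 3 (0,2) count=0: revealed 5 new [(0,1) (0,2) (1,1) (1,2) (1,3)] -> total=7

Answer: .###..
.###..
......
.....#
......
......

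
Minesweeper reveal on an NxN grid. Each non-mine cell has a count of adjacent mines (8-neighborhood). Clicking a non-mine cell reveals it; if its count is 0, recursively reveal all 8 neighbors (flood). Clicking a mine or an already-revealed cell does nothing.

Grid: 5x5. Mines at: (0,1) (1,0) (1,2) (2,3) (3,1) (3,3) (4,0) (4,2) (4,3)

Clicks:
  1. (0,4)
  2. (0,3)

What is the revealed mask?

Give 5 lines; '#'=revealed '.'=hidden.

Click 1 (0,4) count=0: revealed 4 new [(0,3) (0,4) (1,3) (1,4)] -> total=4
Click 2 (0,3) count=1: revealed 0 new [(none)] -> total=4

Answer: ...##
...##
.....
.....
.....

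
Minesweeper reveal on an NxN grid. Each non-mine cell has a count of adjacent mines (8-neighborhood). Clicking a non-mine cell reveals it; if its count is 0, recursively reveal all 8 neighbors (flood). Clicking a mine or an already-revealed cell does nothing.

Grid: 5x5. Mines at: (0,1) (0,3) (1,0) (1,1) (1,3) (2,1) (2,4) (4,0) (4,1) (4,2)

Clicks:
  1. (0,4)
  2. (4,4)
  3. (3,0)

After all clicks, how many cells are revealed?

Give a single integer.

Answer: 6

Derivation:
Click 1 (0,4) count=2: revealed 1 new [(0,4)] -> total=1
Click 2 (4,4) count=0: revealed 4 new [(3,3) (3,4) (4,3) (4,4)] -> total=5
Click 3 (3,0) count=3: revealed 1 new [(3,0)] -> total=6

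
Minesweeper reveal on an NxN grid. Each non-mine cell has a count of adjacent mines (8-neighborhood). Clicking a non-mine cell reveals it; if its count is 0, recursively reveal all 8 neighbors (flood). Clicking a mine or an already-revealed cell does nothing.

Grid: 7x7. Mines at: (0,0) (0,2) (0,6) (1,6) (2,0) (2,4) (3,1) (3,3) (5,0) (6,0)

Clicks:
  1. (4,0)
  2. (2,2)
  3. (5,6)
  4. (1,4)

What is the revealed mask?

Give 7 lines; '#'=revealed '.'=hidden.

Answer: .......
....#..
..#..##
....###
#######
.######
.######

Derivation:
Click 1 (4,0) count=2: revealed 1 new [(4,0)] -> total=1
Click 2 (2,2) count=2: revealed 1 new [(2,2)] -> total=2
Click 3 (5,6) count=0: revealed 23 new [(2,5) (2,6) (3,4) (3,5) (3,6) (4,1) (4,2) (4,3) (4,4) (4,5) (4,6) (5,1) (5,2) (5,3) (5,4) (5,5) (5,6) (6,1) (6,2) (6,3) (6,4) (6,5) (6,6)] -> total=25
Click 4 (1,4) count=1: revealed 1 new [(1,4)] -> total=26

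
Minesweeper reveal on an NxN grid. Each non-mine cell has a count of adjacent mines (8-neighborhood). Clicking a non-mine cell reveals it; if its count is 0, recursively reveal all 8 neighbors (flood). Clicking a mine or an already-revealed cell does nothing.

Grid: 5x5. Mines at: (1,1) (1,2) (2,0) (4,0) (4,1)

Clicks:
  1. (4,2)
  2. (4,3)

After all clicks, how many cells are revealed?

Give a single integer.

Answer: 13

Derivation:
Click 1 (4,2) count=1: revealed 1 new [(4,2)] -> total=1
Click 2 (4,3) count=0: revealed 12 new [(0,3) (0,4) (1,3) (1,4) (2,2) (2,3) (2,4) (3,2) (3,3) (3,4) (4,3) (4,4)] -> total=13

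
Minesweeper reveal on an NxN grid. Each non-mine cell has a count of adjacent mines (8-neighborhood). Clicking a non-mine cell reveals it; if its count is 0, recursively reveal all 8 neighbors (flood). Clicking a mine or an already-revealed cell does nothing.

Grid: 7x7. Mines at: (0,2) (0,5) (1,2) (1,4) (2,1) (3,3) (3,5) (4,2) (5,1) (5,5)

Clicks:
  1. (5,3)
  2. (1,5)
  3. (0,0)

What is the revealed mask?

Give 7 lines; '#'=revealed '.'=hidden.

Click 1 (5,3) count=1: revealed 1 new [(5,3)] -> total=1
Click 2 (1,5) count=2: revealed 1 new [(1,5)] -> total=2
Click 3 (0,0) count=0: revealed 4 new [(0,0) (0,1) (1,0) (1,1)] -> total=6

Answer: ##.....
##...#.
.......
.......
.......
...#...
.......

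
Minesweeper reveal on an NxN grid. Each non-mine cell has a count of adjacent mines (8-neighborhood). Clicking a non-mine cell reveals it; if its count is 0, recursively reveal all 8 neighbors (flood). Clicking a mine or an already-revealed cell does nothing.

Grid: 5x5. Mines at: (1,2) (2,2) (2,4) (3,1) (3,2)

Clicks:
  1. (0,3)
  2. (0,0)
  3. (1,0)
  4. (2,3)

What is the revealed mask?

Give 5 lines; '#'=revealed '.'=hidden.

Click 1 (0,3) count=1: revealed 1 new [(0,3)] -> total=1
Click 2 (0,0) count=0: revealed 6 new [(0,0) (0,1) (1,0) (1,1) (2,0) (2,1)] -> total=7
Click 3 (1,0) count=0: revealed 0 new [(none)] -> total=7
Click 4 (2,3) count=4: revealed 1 new [(2,3)] -> total=8

Answer: ##.#.
##...
##.#.
.....
.....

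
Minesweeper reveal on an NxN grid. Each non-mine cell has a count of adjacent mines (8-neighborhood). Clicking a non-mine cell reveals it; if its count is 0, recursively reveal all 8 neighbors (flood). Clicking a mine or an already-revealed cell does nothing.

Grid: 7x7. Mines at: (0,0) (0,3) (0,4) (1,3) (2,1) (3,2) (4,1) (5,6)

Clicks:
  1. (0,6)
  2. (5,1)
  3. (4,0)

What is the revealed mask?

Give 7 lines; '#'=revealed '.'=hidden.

Click 1 (0,6) count=0: revealed 30 new [(0,5) (0,6) (1,4) (1,5) (1,6) (2,3) (2,4) (2,5) (2,6) (3,3) (3,4) (3,5) (3,6) (4,2) (4,3) (4,4) (4,5) (4,6) (5,0) (5,1) (5,2) (5,3) (5,4) (5,5) (6,0) (6,1) (6,2) (6,3) (6,4) (6,5)] -> total=30
Click 2 (5,1) count=1: revealed 0 new [(none)] -> total=30
Click 3 (4,0) count=1: revealed 1 new [(4,0)] -> total=31

Answer: .....##
....###
...####
...####
#.#####
######.
######.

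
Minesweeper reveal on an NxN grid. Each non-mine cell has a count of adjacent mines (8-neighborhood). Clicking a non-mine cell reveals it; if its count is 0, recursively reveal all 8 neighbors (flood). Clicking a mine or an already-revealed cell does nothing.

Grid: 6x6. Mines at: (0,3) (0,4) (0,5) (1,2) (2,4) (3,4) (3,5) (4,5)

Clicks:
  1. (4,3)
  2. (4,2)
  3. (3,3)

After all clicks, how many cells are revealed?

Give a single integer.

Click 1 (4,3) count=1: revealed 1 new [(4,3)] -> total=1
Click 2 (4,2) count=0: revealed 21 new [(0,0) (0,1) (1,0) (1,1) (2,0) (2,1) (2,2) (2,3) (3,0) (3,1) (3,2) (3,3) (4,0) (4,1) (4,2) (4,4) (5,0) (5,1) (5,2) (5,3) (5,4)] -> total=22
Click 3 (3,3) count=2: revealed 0 new [(none)] -> total=22

Answer: 22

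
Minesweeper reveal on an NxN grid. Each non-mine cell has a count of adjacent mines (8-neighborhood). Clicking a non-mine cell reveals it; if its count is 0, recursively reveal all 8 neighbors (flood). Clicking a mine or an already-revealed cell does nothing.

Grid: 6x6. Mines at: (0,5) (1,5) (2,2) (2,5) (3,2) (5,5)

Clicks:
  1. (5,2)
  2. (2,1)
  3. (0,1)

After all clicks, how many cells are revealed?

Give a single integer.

Click 1 (5,2) count=0: revealed 24 new [(0,0) (0,1) (0,2) (0,3) (0,4) (1,0) (1,1) (1,2) (1,3) (1,4) (2,0) (2,1) (3,0) (3,1) (4,0) (4,1) (4,2) (4,3) (4,4) (5,0) (5,1) (5,2) (5,3) (5,4)] -> total=24
Click 2 (2,1) count=2: revealed 0 new [(none)] -> total=24
Click 3 (0,1) count=0: revealed 0 new [(none)] -> total=24

Answer: 24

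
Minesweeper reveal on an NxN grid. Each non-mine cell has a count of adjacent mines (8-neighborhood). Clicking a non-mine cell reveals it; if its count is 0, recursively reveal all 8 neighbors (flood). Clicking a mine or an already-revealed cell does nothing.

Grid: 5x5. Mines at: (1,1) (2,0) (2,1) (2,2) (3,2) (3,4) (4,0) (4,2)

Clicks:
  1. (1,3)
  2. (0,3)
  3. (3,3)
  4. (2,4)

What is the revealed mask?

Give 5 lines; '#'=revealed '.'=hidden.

Answer: ..###
..###
...##
...#.
.....

Derivation:
Click 1 (1,3) count=1: revealed 1 new [(1,3)] -> total=1
Click 2 (0,3) count=0: revealed 7 new [(0,2) (0,3) (0,4) (1,2) (1,4) (2,3) (2,4)] -> total=8
Click 3 (3,3) count=4: revealed 1 new [(3,3)] -> total=9
Click 4 (2,4) count=1: revealed 0 new [(none)] -> total=9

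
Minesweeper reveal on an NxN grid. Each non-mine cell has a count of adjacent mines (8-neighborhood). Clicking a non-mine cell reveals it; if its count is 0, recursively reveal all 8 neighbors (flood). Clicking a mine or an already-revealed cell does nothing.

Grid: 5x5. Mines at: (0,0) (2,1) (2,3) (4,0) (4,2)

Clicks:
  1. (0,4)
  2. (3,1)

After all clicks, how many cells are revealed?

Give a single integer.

Click 1 (0,4) count=0: revealed 8 new [(0,1) (0,2) (0,3) (0,4) (1,1) (1,2) (1,3) (1,4)] -> total=8
Click 2 (3,1) count=3: revealed 1 new [(3,1)] -> total=9

Answer: 9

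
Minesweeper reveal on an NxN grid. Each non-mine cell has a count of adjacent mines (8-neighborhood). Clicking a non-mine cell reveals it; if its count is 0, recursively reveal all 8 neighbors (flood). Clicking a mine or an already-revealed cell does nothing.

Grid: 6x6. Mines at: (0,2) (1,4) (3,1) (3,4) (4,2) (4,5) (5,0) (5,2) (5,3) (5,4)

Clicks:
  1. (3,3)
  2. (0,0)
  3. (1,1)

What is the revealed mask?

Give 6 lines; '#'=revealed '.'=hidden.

Click 1 (3,3) count=2: revealed 1 new [(3,3)] -> total=1
Click 2 (0,0) count=0: revealed 6 new [(0,0) (0,1) (1,0) (1,1) (2,0) (2,1)] -> total=7
Click 3 (1,1) count=1: revealed 0 new [(none)] -> total=7

Answer: ##....
##....
##....
...#..
......
......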